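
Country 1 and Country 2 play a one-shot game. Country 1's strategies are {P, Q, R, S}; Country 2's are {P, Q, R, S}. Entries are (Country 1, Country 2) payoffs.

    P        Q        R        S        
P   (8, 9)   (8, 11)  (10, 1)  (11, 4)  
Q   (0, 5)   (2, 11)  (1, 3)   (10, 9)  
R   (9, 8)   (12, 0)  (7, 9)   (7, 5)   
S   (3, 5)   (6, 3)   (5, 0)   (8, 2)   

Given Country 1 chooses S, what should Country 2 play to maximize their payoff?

With Country 1 fixed at S, Country 2's payoffs are: P → 5, Q → 3, R → 0, S → 2.
The maximum is 5, achieved by P.

P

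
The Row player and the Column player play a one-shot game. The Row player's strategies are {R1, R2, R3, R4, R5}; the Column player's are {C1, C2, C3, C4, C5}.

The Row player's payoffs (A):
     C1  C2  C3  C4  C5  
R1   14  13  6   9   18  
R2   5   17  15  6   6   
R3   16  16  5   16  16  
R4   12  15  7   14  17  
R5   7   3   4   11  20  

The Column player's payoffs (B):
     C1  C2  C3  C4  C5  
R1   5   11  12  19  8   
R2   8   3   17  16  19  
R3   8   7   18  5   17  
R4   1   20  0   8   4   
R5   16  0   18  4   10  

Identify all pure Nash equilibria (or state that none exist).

Find each player's best response to every opponent strategy; NE are the intersections.
The Row player's best responses — vs C1: R3 (payoff 16); vs C2: R2 (payoff 17); vs C3: R2 (payoff 15); vs C4: R3 (payoff 16); vs C5: R5 (payoff 20).
The Column player's best responses — vs R1: C4 (payoff 19); vs R2: C5 (payoff 19); vs R3: C3 (payoff 18); vs R4: C2 (payoff 20); vs R5: C3 (payoff 18).
No cell has both players best-responding. For instance, the Row player's best reply to C2 is R2, but against R2 the Column player prefers C5 over C2.

There is no pure-strategy Nash equilibrium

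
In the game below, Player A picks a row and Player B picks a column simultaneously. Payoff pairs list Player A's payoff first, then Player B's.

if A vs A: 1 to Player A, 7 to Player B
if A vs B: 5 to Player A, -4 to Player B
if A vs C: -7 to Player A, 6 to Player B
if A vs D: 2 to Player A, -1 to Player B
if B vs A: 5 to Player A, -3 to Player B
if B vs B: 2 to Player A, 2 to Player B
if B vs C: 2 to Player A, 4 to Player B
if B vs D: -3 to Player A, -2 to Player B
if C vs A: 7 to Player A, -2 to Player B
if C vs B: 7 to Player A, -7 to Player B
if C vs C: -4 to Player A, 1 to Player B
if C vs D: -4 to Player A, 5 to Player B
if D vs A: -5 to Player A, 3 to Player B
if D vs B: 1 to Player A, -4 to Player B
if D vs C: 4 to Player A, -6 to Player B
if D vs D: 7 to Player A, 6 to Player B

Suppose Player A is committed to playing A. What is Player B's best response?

With Player A fixed at A, Player B's payoffs are: A → 7, B → -4, C → 6, D → -1.
The maximum is 7, achieved by A.

A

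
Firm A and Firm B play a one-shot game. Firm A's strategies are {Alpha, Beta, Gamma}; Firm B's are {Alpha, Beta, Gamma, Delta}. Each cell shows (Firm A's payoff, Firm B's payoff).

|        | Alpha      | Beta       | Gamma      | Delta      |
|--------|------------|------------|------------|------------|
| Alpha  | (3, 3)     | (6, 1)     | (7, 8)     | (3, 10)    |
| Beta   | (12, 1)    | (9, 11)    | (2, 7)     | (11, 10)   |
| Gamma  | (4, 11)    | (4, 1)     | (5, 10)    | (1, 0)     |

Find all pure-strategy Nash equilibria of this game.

Find each player's best response to every opponent strategy; NE are the intersections.
Firm A's best responses — vs Alpha: Beta (payoff 12); vs Beta: Beta (payoff 9); vs Gamma: Alpha (payoff 7); vs Delta: Beta (payoff 11).
Firm B's best responses — vs Alpha: Delta (payoff 10); vs Beta: Beta (payoff 11); vs Gamma: Alpha (payoff 11).
The only mutual best response is (Beta, Beta); neither player gains by switching there.

(Beta, Beta)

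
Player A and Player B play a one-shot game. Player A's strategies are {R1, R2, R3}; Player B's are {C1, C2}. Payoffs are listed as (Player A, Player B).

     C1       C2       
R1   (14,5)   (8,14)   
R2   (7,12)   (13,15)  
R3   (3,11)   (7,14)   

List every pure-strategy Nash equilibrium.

A profile is a Nash equilibrium when each player is best-responding to the other.
Player A's best responses — vs C1: R1 (payoff 14); vs C2: R2 (payoff 13).
Player B's best responses — vs R1: C2 (payoff 14); vs R2: C2 (payoff 15); vs R3: C2 (payoff 14).
The only mutual best response is (R2, C2); neither player gains by switching there.

(R2, C2)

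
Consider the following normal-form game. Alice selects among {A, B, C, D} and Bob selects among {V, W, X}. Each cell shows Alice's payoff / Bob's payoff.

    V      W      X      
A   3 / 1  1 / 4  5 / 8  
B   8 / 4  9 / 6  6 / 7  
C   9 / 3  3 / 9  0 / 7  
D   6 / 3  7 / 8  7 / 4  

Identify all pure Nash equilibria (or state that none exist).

A profile is a Nash equilibrium when each player is best-responding to the other.
Alice's best responses — vs V: C (payoff 9); vs W: B (payoff 9); vs X: D (payoff 7).
Bob's best responses — vs A: X (payoff 8); vs B: X (payoff 7); vs C: W (payoff 9); vs D: W (payoff 8).
No cell has both players best-responding. For instance, Alice's best reply to W is B, but against B Bob prefers X over W.

There is no pure-strategy Nash equilibrium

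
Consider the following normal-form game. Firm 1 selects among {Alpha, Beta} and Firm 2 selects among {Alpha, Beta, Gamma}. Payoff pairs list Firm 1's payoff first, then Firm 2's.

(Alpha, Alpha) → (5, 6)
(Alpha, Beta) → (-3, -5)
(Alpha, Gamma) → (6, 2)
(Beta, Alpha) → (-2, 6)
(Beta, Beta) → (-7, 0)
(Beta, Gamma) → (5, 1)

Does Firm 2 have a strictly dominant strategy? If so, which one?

Check whether one of Firm 2's strategies beats all alternatives regardless of what the opponent does.
Alpha strictly dominates: vs Alpha: 6 > each of {-5, 2}; vs Beta: 6 > each of {0, 1}.

Alpha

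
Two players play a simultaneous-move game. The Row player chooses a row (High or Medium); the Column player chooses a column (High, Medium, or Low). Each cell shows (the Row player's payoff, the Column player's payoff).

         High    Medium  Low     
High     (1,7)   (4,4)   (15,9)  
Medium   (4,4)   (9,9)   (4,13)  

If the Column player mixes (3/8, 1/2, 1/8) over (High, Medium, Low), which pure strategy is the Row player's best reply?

Medium

Compute the Row player's expected payoff from each pure strategy against the given mix.
High: (3/8)·1 + (1/2)·4 + (1/8)·15 = 17/4
Medium: (3/8)·4 + (1/2)·9 + (1/8)·4 = 13/2
Highest expected payoff is 13/2, from Medium.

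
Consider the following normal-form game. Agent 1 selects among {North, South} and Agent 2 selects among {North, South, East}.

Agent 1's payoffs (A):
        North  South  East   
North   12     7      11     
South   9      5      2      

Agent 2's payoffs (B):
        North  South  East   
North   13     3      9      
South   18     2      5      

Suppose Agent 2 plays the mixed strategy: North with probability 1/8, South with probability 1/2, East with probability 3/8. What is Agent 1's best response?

Compute Agent 1's expected payoff from each pure strategy against the given mix.
North: (1/8)·12 + (1/2)·7 + (3/8)·11 = 73/8
South: (1/8)·9 + (1/2)·5 + (3/8)·2 = 35/8
Highest expected payoff is 73/8, from North.

North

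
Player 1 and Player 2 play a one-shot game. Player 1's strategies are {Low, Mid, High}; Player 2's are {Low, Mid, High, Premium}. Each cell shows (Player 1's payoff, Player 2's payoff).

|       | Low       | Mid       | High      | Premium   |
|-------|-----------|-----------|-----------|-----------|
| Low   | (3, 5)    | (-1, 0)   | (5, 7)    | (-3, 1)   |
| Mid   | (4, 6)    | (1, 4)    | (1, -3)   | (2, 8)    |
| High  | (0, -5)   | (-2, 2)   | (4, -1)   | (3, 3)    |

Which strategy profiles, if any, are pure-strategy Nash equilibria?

Check mutual best responses: a cell is a NE iff neither player can gain by unilaterally deviating.
Player 1's best responses — vs Low: Mid (payoff 4); vs Mid: Mid (payoff 1); vs High: Low (payoff 5); vs Premium: High (payoff 3).
Player 2's best responses — vs Low: High (payoff 7); vs Mid: Premium (payoff 8); vs High: Premium (payoff 3).
Mutual best responses occur at (Low, High) and (High, Premium); at each, neither player gains by switching.

(Low, High) and (High, Premium)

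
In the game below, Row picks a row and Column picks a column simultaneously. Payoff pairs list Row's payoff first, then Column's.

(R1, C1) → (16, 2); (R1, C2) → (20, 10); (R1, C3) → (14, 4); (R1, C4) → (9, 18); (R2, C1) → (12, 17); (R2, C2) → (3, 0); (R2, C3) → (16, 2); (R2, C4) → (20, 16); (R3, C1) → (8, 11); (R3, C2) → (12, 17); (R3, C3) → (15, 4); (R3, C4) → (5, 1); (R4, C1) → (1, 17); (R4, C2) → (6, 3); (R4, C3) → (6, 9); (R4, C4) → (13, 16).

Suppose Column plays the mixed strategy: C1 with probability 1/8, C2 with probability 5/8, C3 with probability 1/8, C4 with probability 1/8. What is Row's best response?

R1

Row's best reply maximizes expected payoff against the mix.
R1: (1/8)·16 + (5/8)·20 + (1/8)·14 + (1/8)·9 = 139/8
R2: (1/8)·12 + (5/8)·3 + (1/8)·16 + (1/8)·20 = 63/8
R3: (1/8)·8 + (5/8)·12 + (1/8)·15 + (1/8)·5 = 11
R4: (1/8)·1 + (5/8)·6 + (1/8)·6 + (1/8)·13 = 25/4
Highest expected payoff is 139/8, from R1.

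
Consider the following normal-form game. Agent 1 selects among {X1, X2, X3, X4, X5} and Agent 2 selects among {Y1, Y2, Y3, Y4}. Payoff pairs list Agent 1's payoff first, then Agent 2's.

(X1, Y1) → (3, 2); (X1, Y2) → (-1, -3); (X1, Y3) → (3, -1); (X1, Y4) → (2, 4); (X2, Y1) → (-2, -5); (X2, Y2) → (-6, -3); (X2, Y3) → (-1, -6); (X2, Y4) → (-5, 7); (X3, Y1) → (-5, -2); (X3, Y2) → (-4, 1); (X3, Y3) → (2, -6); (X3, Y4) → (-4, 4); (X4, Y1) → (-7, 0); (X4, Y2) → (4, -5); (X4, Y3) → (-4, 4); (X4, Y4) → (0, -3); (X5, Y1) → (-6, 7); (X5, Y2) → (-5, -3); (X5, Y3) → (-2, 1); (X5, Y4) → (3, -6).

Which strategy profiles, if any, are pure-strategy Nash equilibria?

None

Find each player's best response to every opponent strategy; NE are the intersections.
Agent 1's best responses — vs Y1: X1 (payoff 3); vs Y2: X4 (payoff 4); vs Y3: X1 (payoff 3); vs Y4: X5 (payoff 3).
Agent 2's best responses — vs X1: Y4 (payoff 4); vs X2: Y4 (payoff 7); vs X3: Y4 (payoff 4); vs X4: Y3 (payoff 4); vs X5: Y1 (payoff 7).
No cell has both players best-responding. For instance, Agent 1's best reply to Y1 is X1, but against X1 Agent 2 prefers Y4 over Y1.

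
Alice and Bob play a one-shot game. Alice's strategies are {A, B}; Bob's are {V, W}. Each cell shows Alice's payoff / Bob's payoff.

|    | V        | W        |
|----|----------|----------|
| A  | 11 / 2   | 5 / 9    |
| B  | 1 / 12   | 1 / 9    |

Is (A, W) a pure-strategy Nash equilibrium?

Yes

Holding Bob at W: Alice gets 5 from A, versus 1 from B. No profitable deviation for Alice.
Holding Alice at A: Bob gets 9 from W, versus 2 from V. No profitable deviation for Bob either.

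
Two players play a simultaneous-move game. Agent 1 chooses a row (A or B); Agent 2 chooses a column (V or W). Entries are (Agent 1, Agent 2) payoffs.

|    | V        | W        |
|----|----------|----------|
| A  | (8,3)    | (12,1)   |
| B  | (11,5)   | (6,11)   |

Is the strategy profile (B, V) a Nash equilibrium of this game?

No

Holding Agent 2 at V: Agent 1 gets 11 from B, versus 8 from A. No profitable deviation for Agent 1.
Holding Agent 1 at B: Agent 2 gets 5 from V but could get 11 by switching to W. Agent 2 has a profitable deviation.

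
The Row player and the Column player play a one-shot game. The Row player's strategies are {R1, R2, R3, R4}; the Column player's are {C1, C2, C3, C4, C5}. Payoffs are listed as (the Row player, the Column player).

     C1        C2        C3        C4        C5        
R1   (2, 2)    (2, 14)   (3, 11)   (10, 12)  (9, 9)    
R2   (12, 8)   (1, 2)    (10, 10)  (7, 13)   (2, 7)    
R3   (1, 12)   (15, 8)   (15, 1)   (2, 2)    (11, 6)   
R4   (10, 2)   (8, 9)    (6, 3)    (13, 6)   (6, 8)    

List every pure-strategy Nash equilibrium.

A profile is a Nash equilibrium when each player is best-responding to the other.
The Row player's best responses — vs C1: R2 (payoff 12); vs C2: R3 (payoff 15); vs C3: R3 (payoff 15); vs C4: R4 (payoff 13); vs C5: R3 (payoff 11).
The Column player's best responses — vs R1: C2 (payoff 14); vs R2: C4 (payoff 13); vs R3: C1 (payoff 12); vs R4: C2 (payoff 9).
No cell has both players best-responding. For instance, the Row player's best reply to C2 is R3, but against R3 the Column player prefers C1 over C2.

No pure-strategy Nash equilibrium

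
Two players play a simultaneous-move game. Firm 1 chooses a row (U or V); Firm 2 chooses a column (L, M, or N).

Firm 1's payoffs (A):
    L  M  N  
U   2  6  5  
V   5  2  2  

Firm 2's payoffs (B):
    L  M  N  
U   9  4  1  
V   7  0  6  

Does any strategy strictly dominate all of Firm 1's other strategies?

Check whether one of Firm 1's strategies beats all alternatives regardless of what the opponent does.
U is not dominant: against L, V gives 5 > 2.
V is not dominant: against M, U gives 6 > 2.
No single strategy is best against every opponent action.

No strictly dominant strategy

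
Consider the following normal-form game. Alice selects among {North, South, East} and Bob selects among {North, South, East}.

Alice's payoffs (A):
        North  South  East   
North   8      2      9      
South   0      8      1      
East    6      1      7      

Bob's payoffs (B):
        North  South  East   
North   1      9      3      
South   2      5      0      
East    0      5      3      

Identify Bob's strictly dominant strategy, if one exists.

South

A strategy is strictly dominant if it gives Bob a strictly higher payoff than every other strategy, against every choice by the opponent.
South strictly dominates: vs North: 9 > each of {1, 3}; vs South: 5 > each of {2, 0}; vs East: 5 > each of {0, 3}.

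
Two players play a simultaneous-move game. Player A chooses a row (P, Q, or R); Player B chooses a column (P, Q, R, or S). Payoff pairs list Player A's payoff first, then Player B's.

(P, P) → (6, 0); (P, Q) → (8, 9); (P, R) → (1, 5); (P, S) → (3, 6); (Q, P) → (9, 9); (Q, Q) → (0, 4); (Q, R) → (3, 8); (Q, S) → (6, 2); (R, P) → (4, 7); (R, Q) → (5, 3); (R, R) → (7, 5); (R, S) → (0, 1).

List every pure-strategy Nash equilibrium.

(P, Q) and (Q, P)

Find each player's best response to every opponent strategy; NE are the intersections.
Player A's best responses — vs P: Q (payoff 9); vs Q: P (payoff 8); vs R: R (payoff 7); vs S: Q (payoff 6).
Player B's best responses — vs P: Q (payoff 9); vs Q: P (payoff 9); vs R: P (payoff 7).
Mutual best responses occur at (P, Q) and (Q, P); at each, neither player gains by switching.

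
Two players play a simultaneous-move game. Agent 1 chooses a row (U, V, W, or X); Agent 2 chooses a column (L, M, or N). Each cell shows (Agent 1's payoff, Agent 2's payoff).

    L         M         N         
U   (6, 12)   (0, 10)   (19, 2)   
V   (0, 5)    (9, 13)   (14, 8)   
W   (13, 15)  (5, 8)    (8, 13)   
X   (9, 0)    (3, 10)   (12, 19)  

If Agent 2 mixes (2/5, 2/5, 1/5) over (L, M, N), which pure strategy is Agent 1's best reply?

W

Compute Agent 1's expected payoff from each pure strategy against the given mix.
U: (2/5)·6 + (2/5)·0 + (1/5)·19 = 31/5
V: (2/5)·0 + (2/5)·9 + (1/5)·14 = 32/5
W: (2/5)·13 + (2/5)·5 + (1/5)·8 = 44/5
X: (2/5)·9 + (2/5)·3 + (1/5)·12 = 36/5
Highest expected payoff is 44/5, from W.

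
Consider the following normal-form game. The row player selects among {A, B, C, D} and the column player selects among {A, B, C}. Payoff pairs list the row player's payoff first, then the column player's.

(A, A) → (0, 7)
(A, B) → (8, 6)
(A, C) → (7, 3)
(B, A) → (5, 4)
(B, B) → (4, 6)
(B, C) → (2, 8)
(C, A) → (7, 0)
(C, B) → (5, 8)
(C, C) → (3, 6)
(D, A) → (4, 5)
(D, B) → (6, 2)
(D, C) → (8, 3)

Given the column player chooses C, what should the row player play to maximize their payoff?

D

With the column player fixed at C, the row player's payoffs are: A → 7, B → 2, C → 3, D → 8.
The maximum is 8, achieved by D.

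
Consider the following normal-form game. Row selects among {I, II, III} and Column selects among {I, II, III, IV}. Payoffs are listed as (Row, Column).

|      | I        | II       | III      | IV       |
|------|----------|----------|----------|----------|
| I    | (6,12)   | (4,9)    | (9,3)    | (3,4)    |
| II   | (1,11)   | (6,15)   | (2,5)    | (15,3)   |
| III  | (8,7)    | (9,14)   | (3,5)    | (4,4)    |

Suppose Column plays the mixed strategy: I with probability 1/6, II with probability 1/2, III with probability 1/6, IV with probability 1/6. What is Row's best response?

Row's best reply maximizes expected payoff against the mix.
I: (1/6)·6 + (1/2)·4 + (1/6)·9 + (1/6)·3 = 5
II: (1/6)·1 + (1/2)·6 + (1/6)·2 + (1/6)·15 = 6
III: (1/6)·8 + (1/2)·9 + (1/6)·3 + (1/6)·4 = 7
Highest expected payoff is 7, from III.

III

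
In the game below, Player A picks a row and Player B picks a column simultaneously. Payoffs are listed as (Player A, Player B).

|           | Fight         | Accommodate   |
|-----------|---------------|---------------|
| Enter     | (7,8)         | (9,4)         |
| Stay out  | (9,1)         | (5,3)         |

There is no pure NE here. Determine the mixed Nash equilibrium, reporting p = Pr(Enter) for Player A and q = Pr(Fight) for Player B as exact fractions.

In a mixed NE each player is indifferent between their pure strategies, so the opponent's mix sets the indifference.
Player B indifferent between Fight and Accommodate: p·8 + (1−p)·1 = p·4 + (1−p)·3 ⟹ 1 + 7p = 3 + 1p ⟹ p = 1/3.
Player A indifferent between Enter and Stay out: q·7 + (1−q)·9 = q·9 + (1−q)·5 ⟹ 9 + (-2)q = 5 + 4q ⟹ q = 2/3.

p = 1/3, q = 2/3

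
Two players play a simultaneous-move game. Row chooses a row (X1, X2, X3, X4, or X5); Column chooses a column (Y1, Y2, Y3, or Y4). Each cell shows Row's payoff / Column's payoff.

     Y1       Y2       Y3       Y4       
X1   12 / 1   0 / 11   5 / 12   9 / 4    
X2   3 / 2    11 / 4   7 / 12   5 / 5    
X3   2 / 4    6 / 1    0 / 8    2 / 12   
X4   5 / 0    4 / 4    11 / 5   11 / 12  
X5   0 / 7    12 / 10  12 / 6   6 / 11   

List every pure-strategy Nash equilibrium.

Find each player's best response to every opponent strategy; NE are the intersections.
Row's best responses — vs Y1: X1 (payoff 12); vs Y2: X5 (payoff 12); vs Y3: X5 (payoff 12); vs Y4: X4 (payoff 11).
Column's best responses — vs X1: Y3 (payoff 12); vs X2: Y3 (payoff 12); vs X3: Y4 (payoff 12); vs X4: Y4 (payoff 12); vs X5: Y4 (payoff 11).
The only mutual best response is (X4, Y4); neither player gains by switching there.

(X4, Y4)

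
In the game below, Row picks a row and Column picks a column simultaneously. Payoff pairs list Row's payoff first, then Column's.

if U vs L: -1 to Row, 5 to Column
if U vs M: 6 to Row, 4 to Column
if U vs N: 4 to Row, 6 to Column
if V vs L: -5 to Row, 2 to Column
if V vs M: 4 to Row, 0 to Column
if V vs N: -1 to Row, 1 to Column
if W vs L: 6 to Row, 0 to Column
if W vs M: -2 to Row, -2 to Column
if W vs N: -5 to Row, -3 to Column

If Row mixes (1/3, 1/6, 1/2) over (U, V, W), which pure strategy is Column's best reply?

Column's best reply maximizes expected payoff against the mix.
L: (1/3)·5 + (1/6)·2 + (1/2)·0 = 2
M: (1/3)·4 + (1/6)·0 + (1/2)·(-2) = 1/3
N: (1/3)·6 + (1/6)·1 + (1/2)·(-3) = 2/3
Highest expected payoff is 2, from L.

L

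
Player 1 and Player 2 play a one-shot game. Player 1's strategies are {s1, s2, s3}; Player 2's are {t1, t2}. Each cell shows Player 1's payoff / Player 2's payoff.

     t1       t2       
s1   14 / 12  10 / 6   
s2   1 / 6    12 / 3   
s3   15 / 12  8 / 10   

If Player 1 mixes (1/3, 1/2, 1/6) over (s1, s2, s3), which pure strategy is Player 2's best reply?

Player 2's best reply maximizes expected payoff against the mix.
t1: (1/3)·12 + (1/2)·6 + (1/6)·12 = 9
t2: (1/3)·6 + (1/2)·3 + (1/6)·10 = 31/6
Highest expected payoff is 9, from t1.

t1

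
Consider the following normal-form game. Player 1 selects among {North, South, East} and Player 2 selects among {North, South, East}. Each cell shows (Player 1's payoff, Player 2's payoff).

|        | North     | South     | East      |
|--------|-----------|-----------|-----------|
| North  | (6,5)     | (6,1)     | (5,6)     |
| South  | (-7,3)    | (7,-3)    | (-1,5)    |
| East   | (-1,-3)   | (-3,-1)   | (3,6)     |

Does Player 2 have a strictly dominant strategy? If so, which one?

East

A strategy is strictly dominant if it gives Player 2 a strictly higher payoff than every other strategy, against every choice by the opponent.
East strictly dominates: vs North: 6 > each of {5, 1}; vs South: 5 > each of {3, -3}; vs East: 6 > each of {-3, -1}.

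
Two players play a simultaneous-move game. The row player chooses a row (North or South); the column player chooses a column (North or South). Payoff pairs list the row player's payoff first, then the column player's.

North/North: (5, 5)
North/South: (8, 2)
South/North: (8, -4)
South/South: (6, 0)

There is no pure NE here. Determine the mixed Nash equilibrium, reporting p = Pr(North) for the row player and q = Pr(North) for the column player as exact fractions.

p = 4/7, q = 2/5

Each player's mixing probability is pinned down by making the *other* player indifferent.
The column player indifferent between North and South: p·5 + (1−p)·(-4) = p·2 + (1−p)·0 ⟹ (-4) + 9p = 0 + 2p ⟹ p = 4/7.
The row player indifferent between North and South: q·5 + (1−q)·8 = q·8 + (1−q)·6 ⟹ 8 + (-3)q = 6 + 2q ⟹ q = 2/5.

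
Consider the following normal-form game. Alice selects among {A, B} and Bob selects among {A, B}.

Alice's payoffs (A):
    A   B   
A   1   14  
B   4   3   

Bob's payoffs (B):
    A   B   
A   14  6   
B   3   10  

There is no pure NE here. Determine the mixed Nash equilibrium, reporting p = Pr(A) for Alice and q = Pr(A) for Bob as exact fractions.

p = 7/15, q = 11/14

In a mixed NE each player is indifferent between their pure strategies, so the opponent's mix sets the indifference.
Bob indifferent between A and B: p·14 + (1−p)·3 = p·6 + (1−p)·10 ⟹ 3 + 11p = 10 + (-4)p ⟹ p = 7/15.
Alice indifferent between A and B: q·1 + (1−q)·14 = q·4 + (1−q)·3 ⟹ 14 + (-13)q = 3 + 1q ⟹ q = 11/14.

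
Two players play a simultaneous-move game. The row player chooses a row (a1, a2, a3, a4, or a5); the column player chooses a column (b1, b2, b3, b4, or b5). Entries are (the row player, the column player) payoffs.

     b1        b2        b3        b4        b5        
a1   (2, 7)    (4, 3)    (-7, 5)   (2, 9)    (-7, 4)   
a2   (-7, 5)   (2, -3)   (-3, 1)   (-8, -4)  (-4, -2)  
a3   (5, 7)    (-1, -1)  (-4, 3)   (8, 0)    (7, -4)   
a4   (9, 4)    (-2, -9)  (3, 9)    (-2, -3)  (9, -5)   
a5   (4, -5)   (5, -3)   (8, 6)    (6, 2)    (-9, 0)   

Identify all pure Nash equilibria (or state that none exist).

A profile is a Nash equilibrium when each player is best-responding to the other.
The row player's best responses — vs b1: a4 (payoff 9); vs b2: a5 (payoff 5); vs b3: a5 (payoff 8); vs b4: a3 (payoff 8); vs b5: a4 (payoff 9).
The column player's best responses — vs a1: b4 (payoff 9); vs a2: b1 (payoff 5); vs a3: b1 (payoff 7); vs a4: b3 (payoff 9); vs a5: b3 (payoff 6).
The only mutual best response is (a5, b3); neither player gains by switching there.

(a5, b3)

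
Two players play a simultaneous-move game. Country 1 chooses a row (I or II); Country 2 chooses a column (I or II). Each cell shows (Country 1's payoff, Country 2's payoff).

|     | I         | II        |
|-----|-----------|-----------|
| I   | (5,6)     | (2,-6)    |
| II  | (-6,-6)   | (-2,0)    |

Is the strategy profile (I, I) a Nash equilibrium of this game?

Yes

Holding Country 2 at I: Country 1 gets 5 from I, versus -6 from II. No profitable deviation for Country 1.
Holding Country 1 at I: Country 2 gets 6 from I, versus -6 from II. No profitable deviation for Country 2 either.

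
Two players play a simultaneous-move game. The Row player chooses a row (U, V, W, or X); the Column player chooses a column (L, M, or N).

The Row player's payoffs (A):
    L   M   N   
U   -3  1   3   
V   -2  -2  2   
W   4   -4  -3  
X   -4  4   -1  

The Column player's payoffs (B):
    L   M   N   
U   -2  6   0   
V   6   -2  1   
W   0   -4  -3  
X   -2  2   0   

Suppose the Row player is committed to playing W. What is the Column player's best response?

With the Row player fixed at W, the Column player's payoffs are: L → 0, M → -4, N → -3.
The maximum is 0, achieved by L.

L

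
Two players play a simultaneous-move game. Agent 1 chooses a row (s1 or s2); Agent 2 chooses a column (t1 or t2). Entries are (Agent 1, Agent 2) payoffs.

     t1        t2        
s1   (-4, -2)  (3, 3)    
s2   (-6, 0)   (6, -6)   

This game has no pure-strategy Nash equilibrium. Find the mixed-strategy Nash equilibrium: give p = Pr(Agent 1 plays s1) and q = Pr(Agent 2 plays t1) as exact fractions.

In a mixed NE each player is indifferent between their pure strategies, so the opponent's mix sets the indifference.
Agent 2 indifferent between t1 and t2: p·(-2) + (1−p)·0 = p·3 + (1−p)·(-6) ⟹ 0 + (-2)p = (-6) + 9p ⟹ p = 6/11.
Agent 1 indifferent between s1 and s2: q·(-4) + (1−q)·3 = q·(-6) + (1−q)·6 ⟹ 3 + (-7)q = 6 + (-12)q ⟹ q = 3/5.

p = 6/11, q = 3/5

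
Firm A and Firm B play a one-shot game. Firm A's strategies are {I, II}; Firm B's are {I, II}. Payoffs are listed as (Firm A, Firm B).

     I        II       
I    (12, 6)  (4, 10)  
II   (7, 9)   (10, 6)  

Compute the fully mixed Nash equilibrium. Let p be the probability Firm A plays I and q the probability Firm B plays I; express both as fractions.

p = 3/7, q = 6/11

Each player's mixing probability is pinned down by making the *other* player indifferent.
Firm B indifferent between I and II: p·6 + (1−p)·9 = p·10 + (1−p)·6 ⟹ 9 + (-3)p = 6 + 4p ⟹ p = 3/7.
Firm A indifferent between I and II: q·12 + (1−q)·4 = q·7 + (1−q)·10 ⟹ 4 + 8q = 10 + (-3)q ⟹ q = 6/11.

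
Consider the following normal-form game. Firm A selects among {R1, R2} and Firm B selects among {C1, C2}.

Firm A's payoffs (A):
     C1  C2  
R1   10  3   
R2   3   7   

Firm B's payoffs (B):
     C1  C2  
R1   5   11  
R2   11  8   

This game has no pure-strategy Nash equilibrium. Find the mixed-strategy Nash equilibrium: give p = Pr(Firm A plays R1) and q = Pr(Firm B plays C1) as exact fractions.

p = 1/3, q = 4/11

Each player's mixing probability is pinned down by making the *other* player indifferent.
Firm B indifferent between C1 and C2: p·5 + (1−p)·11 = p·11 + (1−p)·8 ⟹ 11 + (-6)p = 8 + 3p ⟹ p = 1/3.
Firm A indifferent between R1 and R2: q·10 + (1−q)·3 = q·3 + (1−q)·7 ⟹ 3 + 7q = 7 + (-4)q ⟹ q = 4/11.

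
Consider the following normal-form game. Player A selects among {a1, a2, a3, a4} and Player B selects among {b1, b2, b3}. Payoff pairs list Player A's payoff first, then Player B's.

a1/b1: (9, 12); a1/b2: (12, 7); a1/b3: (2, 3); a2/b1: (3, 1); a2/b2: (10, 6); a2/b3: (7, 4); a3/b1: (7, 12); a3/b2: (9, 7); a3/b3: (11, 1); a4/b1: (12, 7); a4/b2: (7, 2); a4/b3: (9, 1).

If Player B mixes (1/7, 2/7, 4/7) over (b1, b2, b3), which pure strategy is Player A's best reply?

Player A's best reply maximizes expected payoff against the mix.
a1: (1/7)·9 + (2/7)·12 + (4/7)·2 = 41/7
a2: (1/7)·3 + (2/7)·10 + (4/7)·7 = 51/7
a3: (1/7)·7 + (2/7)·9 + (4/7)·11 = 69/7
a4: (1/7)·12 + (2/7)·7 + (4/7)·9 = 62/7
Highest expected payoff is 69/7, from a3.

a3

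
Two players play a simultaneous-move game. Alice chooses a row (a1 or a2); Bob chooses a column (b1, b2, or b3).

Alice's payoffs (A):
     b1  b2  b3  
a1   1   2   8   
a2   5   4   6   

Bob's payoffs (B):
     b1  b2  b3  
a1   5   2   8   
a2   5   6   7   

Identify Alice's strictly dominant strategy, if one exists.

A strategy is strictly dominant if it gives Alice a strictly higher payoff than every other strategy, against every choice by the opponent.
a1 is not dominant: against b1, a2 gives 5 > 1.
a2 is not dominant: against b3, a1 gives 8 > 6.
No single strategy is best against every opponent action.

None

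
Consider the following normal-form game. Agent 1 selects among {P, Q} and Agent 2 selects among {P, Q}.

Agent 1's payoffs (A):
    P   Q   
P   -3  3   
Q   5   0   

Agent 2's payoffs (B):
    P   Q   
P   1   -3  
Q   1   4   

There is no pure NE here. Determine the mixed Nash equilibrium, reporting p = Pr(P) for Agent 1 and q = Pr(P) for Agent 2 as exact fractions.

p = 3/7, q = 3/11

In a mixed NE each player is indifferent between their pure strategies, so the opponent's mix sets the indifference.
Agent 2 indifferent between P and Q: p·1 + (1−p)·1 = p·(-3) + (1−p)·4 ⟹ 1 + 0p = 4 + (-7)p ⟹ p = 3/7.
Agent 1 indifferent between P and Q: q·(-3) + (1−q)·3 = q·5 + (1−q)·0 ⟹ 3 + (-6)q = 0 + 5q ⟹ q = 3/11.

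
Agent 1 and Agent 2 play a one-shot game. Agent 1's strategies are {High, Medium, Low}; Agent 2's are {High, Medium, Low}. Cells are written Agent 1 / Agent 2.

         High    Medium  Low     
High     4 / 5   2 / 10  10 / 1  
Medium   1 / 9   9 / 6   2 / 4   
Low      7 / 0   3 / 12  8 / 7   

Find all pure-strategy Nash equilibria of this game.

There is no pure-strategy Nash equilibrium

Check mutual best responses: a cell is a NE iff neither player can gain by unilaterally deviating.
Agent 1's best responses — vs High: Low (payoff 7); vs Medium: Medium (payoff 9); vs Low: High (payoff 10).
Agent 2's best responses — vs High: Medium (payoff 10); vs Medium: High (payoff 9); vs Low: Medium (payoff 12).
No cell has both players best-responding. For instance, Agent 1's best reply to Medium is Medium, but against Medium Agent 2 prefers High over Medium.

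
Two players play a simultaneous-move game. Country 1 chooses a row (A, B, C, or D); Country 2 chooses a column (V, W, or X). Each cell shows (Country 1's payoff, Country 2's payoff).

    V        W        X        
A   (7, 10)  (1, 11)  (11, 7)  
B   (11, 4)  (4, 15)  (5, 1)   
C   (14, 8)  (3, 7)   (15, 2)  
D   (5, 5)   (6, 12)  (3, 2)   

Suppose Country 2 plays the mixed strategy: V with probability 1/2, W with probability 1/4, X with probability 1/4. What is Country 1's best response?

C

Compute Country 1's expected payoff from each pure strategy against the given mix.
A: (1/2)·7 + (1/4)·1 + (1/4)·11 = 13/2
B: (1/2)·11 + (1/4)·4 + (1/4)·5 = 31/4
C: (1/2)·14 + (1/4)·3 + (1/4)·15 = 23/2
D: (1/2)·5 + (1/4)·6 + (1/4)·3 = 19/4
Highest expected payoff is 23/2, from C.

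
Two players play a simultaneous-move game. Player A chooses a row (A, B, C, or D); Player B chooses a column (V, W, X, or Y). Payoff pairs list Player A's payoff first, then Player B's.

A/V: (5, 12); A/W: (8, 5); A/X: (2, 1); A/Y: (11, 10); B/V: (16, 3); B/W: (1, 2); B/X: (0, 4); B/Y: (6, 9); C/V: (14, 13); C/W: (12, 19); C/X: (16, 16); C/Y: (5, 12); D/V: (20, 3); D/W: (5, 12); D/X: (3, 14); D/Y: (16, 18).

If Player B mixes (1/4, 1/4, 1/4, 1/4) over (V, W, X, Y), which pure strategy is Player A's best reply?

C

Compute Player A's expected payoff from each pure strategy against the given mix.
A: (1/4)·5 + (1/4)·8 + (1/4)·2 + (1/4)·11 = 13/2
B: (1/4)·16 + (1/4)·1 + (1/4)·0 + (1/4)·6 = 23/4
C: (1/4)·14 + (1/4)·12 + (1/4)·16 + (1/4)·5 = 47/4
D: (1/4)·20 + (1/4)·5 + (1/4)·3 + (1/4)·16 = 11
Highest expected payoff is 47/4, from C.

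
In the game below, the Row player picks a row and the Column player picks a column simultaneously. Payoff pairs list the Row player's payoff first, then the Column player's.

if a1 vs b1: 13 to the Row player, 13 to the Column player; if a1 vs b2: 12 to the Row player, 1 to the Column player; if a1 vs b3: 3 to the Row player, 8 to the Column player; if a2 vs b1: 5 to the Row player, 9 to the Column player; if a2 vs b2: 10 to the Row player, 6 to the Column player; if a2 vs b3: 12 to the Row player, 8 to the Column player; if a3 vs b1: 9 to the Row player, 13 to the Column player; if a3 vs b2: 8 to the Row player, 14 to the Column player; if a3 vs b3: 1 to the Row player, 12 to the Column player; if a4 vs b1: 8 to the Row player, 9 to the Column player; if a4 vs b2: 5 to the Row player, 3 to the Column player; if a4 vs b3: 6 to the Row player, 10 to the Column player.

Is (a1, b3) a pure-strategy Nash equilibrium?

Holding the Column player at b3: the Row player gets 3 from a1 but could get 12 by switching to a2. The Row player has a profitable deviation.

No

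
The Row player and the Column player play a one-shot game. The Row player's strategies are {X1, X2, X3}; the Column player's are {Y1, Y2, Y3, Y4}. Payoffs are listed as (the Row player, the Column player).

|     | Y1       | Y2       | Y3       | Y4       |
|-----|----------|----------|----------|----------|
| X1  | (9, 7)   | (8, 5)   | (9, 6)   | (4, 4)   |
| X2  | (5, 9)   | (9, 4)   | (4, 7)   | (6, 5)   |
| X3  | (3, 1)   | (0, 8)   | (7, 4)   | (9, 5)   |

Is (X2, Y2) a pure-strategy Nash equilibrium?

No

Holding the Column player at Y2: the Row player gets 9 from X2, versus 8 from X1, 0 from X3. No profitable deviation for the Row player.
Holding the Row player at X2: the Column player gets 4 from Y2 but could get 9 by switching to Y1. The Column player has a profitable deviation.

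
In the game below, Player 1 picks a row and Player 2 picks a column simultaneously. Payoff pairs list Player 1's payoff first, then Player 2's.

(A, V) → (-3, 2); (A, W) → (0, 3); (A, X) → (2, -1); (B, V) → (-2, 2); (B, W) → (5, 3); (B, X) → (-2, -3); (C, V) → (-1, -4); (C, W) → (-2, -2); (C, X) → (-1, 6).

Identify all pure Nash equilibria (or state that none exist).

Find each player's best response to every opponent strategy; NE are the intersections.
Player 1's best responses — vs V: C (payoff -1); vs W: B (payoff 5); vs X: A (payoff 2).
Player 2's best responses — vs A: W (payoff 3); vs B: W (payoff 3); vs C: X (payoff 6).
The only mutual best response is (B, W); neither player gains by switching there.

(B, W)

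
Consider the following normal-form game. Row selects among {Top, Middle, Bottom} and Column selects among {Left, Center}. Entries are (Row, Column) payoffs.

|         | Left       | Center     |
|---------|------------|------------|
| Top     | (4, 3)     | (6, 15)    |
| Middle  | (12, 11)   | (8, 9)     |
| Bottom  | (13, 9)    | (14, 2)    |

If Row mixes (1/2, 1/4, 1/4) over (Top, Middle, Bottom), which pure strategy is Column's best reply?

Column's best reply maximizes expected payoff against the mix.
Left: (1/2)·3 + (1/4)·11 + (1/4)·9 = 13/2
Center: (1/2)·15 + (1/4)·9 + (1/4)·2 = 41/4
Highest expected payoff is 41/4, from Center.

Center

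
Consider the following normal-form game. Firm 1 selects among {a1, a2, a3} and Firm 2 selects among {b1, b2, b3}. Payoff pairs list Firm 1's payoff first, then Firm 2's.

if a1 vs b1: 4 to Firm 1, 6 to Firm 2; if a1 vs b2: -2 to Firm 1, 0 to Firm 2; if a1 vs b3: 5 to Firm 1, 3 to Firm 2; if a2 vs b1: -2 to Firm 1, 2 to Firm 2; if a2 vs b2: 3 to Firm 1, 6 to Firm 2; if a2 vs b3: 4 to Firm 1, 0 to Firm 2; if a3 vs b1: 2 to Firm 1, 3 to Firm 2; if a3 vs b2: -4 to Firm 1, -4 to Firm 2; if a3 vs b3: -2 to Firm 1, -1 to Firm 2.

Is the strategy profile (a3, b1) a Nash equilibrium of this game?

Holding Firm 2 at b1: Firm 1 gets 2 from a3 but could get 4 by switching to a1. Firm 1 has a profitable deviation.

No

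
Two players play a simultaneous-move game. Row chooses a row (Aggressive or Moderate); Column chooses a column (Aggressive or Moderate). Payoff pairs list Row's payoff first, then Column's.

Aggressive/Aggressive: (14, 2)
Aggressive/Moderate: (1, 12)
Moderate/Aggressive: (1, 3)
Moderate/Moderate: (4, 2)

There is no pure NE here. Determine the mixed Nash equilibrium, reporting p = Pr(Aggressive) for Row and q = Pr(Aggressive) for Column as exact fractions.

p = 1/11, q = 3/16

In a mixed NE each player is indifferent between their pure strategies, so the opponent's mix sets the indifference.
Column indifferent between Aggressive and Moderate: p·2 + (1−p)·3 = p·12 + (1−p)·2 ⟹ 3 + (-1)p = 2 + 10p ⟹ p = 1/11.
Row indifferent between Aggressive and Moderate: q·14 + (1−q)·1 = q·1 + (1−q)·4 ⟹ 1 + 13q = 4 + (-3)q ⟹ q = 3/16.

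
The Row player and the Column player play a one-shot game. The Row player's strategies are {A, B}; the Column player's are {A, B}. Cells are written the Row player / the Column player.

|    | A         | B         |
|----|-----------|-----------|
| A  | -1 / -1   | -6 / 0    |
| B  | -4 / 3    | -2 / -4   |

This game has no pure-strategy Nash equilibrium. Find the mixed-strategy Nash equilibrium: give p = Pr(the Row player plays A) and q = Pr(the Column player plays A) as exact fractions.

Each player's mixing probability is pinned down by making the *other* player indifferent.
The Column player indifferent between A and B: p·(-1) + (1−p)·3 = p·0 + (1−p)·(-4) ⟹ 3 + (-4)p = (-4) + 4p ⟹ p = 7/8.
The Row player indifferent between A and B: q·(-1) + (1−q)·(-6) = q·(-4) + (1−q)·(-2) ⟹ (-6) + 5q = (-2) + (-2)q ⟹ q = 4/7.

p = 7/8, q = 4/7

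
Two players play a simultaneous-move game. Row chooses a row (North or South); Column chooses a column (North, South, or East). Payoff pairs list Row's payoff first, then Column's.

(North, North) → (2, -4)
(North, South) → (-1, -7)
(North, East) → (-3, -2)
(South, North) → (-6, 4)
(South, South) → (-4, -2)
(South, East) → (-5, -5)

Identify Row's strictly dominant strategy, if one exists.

North

A strategy is strictly dominant if it gives Row a strictly higher payoff than every other strategy, against every choice by the opponent.
North strictly dominates: vs North: 2 > -6; vs South: -1 > -4; vs East: -3 > -5.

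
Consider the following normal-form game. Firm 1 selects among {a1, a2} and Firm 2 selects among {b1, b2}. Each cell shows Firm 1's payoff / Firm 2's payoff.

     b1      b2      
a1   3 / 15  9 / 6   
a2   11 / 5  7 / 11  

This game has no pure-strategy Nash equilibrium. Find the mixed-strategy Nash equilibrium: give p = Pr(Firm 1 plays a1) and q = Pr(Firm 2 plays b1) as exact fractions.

In a mixed NE each player is indifferent between their pure strategies, so the opponent's mix sets the indifference.
Firm 2 indifferent between b1 and b2: p·15 + (1−p)·5 = p·6 + (1−p)·11 ⟹ 5 + 10p = 11 + (-5)p ⟹ p = 2/5.
Firm 1 indifferent between a1 and a2: q·3 + (1−q)·9 = q·11 + (1−q)·7 ⟹ 9 + (-6)q = 7 + 4q ⟹ q = 1/5.

p = 2/5, q = 1/5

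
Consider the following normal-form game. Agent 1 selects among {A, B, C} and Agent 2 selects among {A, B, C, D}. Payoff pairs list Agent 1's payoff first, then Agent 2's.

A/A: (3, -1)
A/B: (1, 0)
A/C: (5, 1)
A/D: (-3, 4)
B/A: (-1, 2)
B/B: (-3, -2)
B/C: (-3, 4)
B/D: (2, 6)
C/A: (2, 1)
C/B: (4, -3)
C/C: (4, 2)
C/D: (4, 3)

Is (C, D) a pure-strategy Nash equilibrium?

Yes

Holding Agent 2 at D: Agent 1 gets 4 from C, versus -3 from A, 2 from B. No profitable deviation for Agent 1.
Holding Agent 1 at C: Agent 2 gets 3 from D, versus 1 from A, -3 from B, 2 from C. No profitable deviation for Agent 2 either.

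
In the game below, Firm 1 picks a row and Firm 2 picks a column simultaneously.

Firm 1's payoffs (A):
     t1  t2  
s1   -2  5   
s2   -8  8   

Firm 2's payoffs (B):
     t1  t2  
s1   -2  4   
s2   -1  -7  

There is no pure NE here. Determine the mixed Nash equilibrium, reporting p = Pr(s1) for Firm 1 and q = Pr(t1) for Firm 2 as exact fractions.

p = 1/2, q = 1/3

Each player's mixing probability is pinned down by making the *other* player indifferent.
Firm 2 indifferent between t1 and t2: p·(-2) + (1−p)·(-1) = p·4 + (1−p)·(-7) ⟹ (-1) + (-1)p = (-7) + 11p ⟹ p = 1/2.
Firm 1 indifferent between s1 and s2: q·(-2) + (1−q)·5 = q·(-8) + (1−q)·8 ⟹ 5 + (-7)q = 8 + (-16)q ⟹ q = 1/3.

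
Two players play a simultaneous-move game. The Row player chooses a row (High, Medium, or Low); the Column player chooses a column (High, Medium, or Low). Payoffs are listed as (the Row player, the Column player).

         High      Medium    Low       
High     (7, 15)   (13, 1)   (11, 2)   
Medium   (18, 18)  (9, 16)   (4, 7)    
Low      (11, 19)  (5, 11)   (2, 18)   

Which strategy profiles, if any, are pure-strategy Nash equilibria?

Find each player's best response to every opponent strategy; NE are the intersections.
The Row player's best responses — vs High: Medium (payoff 18); vs Medium: High (payoff 13); vs Low: High (payoff 11).
The Column player's best responses — vs High: High (payoff 15); vs Medium: High (payoff 18); vs Low: High (payoff 19).
The only mutual best response is (Medium, High); neither player gains by switching there.

(Medium, High)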